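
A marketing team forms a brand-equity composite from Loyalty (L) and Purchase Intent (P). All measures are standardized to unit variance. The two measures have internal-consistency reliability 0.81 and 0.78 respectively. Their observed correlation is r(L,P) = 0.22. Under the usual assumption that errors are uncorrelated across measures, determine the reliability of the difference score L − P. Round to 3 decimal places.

Var(L−P) = 1 + 1 − 2·0.22 = 2 − 0.44 = 1.56.
Under uncorrelated errors the observed covariances equal the true-score covariances, so only the own-variance terms attenuate.
True-score variance = [0.81 + 0.78] − 0.44 = 1.59 − 0.44 = 1.15.
Reliability = 1.15 / 1.56 = 0.737.

0.737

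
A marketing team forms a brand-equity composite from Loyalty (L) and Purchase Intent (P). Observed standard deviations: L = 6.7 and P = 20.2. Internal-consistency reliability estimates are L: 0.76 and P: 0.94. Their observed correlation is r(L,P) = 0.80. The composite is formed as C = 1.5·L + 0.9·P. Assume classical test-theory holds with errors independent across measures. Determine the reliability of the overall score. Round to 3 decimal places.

0.939

Var(C) = 1.5²·6.7² + 0.9²·20.2² + 2·[1.35·6.7·20.2·0.80] = 431.515 + 292.334 = 723.849.
Because errors are independent across components, Cov(Tᵢ,Tⱼ) = Cov(Xᵢ,Xⱼ); the off-diagonal part of the true-score variance is the same as above.
True-score variance = [1.5²·6.7²·0.76 + 0.9²·20.2²·0.94] + 292.334 = 387.444 + 292.334 = 679.778.
Reliability = 679.778 / 723.849 = 0.939.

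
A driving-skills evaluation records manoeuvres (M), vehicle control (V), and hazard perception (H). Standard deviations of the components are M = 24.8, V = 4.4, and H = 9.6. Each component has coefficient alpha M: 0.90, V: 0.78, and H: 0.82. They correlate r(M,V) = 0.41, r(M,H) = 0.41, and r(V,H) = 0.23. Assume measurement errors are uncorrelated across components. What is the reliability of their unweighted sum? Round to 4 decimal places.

0.9201

Var(M+V+H) = 24.8² + 4.4² + 9.6² + 2·[24.8·4.4·0.41 + 24.8·9.6·0.41 + 4.4·9.6·0.23] = 726.56 + 304.134 = 1030.69.
Because errors are independent across components, Cov(Tᵢ,Tⱼ) = Cov(Xᵢ,Xⱼ); the off-diagonal part of the true-score variance is the same as above.
True-score variance = [24.8²·0.90 + 4.4²·0.78 + 9.6²·0.82] + 304.134 = 644.208 + 304.134 = 948.342.
Reliability = 948.342 / 1030.69 = 0.9201.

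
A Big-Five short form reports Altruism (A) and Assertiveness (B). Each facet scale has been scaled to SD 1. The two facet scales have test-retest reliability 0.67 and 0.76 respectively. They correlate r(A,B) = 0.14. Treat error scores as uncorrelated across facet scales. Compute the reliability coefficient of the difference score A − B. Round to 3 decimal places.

Var(A−B) = 1 + 1 − 2·0.14 = 2 − 0.28 = 1.72.
Because errors are independent across components, Cov(Tᵢ,Tⱼ) = Cov(Xᵢ,Xⱼ); the off-diagonal part of the true-score variance is the same as above.
True-score variance = [0.67 + 0.76] − 0.28 = 1.43 − 0.28 = 1.15.
Reliability = 1.15 / 1.72 = 0.669.

0.669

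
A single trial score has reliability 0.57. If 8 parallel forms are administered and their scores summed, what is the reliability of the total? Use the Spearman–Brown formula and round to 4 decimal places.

ρ_k = kρ / (1 + (k−1)ρ) = 8·0.57 / (1 + 7·0.57) = 4.560 / 4.990 = 0.9138.

0.9138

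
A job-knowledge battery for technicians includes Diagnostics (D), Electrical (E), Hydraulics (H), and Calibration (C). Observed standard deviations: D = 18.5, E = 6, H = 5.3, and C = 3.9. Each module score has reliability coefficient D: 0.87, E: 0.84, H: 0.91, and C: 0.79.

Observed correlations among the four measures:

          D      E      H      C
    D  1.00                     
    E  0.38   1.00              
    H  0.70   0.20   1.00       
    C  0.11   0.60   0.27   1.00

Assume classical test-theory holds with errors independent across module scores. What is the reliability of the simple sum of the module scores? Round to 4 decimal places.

0.9213

Var(D+E+H+C) = 18.5² + 6² + 5.3² + 3.9² + 2·[18.5·6·0.38 + 18.5·5.3·0.70 + 18.5·3.9·0.11 + 6·5.3·0.20 + 6·3.9·0.60 + 5.3·3.9·0.27] = 421.55 + 289.465 = 711.015.
Because errors are independent across components, Cov(Tᵢ,Tⱼ) = Cov(Xᵢ,Xⱼ); the off-diagonal part of the true-score variance is the same as above.
True-score variance = [18.5²·0.87 + 6²·0.84 + 5.3²·0.91 + 3.9²·0.79] + 289.465 = 365.575 + 289.465 = 655.04.
Reliability = 655.04 / 711.015 = 0.9213.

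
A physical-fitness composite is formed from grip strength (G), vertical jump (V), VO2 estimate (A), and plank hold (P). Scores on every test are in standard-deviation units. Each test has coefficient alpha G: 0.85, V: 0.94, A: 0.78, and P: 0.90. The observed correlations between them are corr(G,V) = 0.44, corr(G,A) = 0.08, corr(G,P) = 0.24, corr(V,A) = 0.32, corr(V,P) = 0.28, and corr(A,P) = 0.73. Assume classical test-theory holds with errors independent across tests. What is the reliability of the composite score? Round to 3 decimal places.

Var(G+V+A+P) = 4 + 2·[0.44 + 0.08 + 0.24 + 0.32 + 0.28 + 0.73] = 4 + 4.18 = 8.18.
With uncorrelated errors the cross-covariances are all true-score covariance, so they carry over unchanged; only the diagonal terms shrink to ρᵢσᵢ².
True-score variance = [0.85 + 0.94 + 0.78 + 0.90] + 4.18 = 3.47 + 4.18 = 7.65.
Reliability = 7.65 / 8.18 = 0.935.

0.935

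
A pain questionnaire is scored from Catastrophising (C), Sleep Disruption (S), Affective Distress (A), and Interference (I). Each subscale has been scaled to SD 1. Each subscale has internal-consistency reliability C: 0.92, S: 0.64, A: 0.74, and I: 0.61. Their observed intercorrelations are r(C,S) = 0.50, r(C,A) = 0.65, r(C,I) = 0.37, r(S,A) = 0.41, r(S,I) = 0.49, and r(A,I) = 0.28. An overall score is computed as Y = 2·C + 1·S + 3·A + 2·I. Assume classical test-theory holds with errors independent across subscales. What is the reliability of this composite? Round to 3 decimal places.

0.881

Var(Y) = 2² + 1 + 3² + 2² + 2·[2·0.50 + 6·0.65 + 4·0.37 + 3·0.41 + 2·0.49 + 6·0.28] = 18 + 20.54 = 38.54.
Because errors are independent across components, Cov(Tᵢ,Tⱼ) = Cov(Xᵢ,Xⱼ); the off-diagonal part of the true-score variance is the same as above.
True-score variance = [2²·0.92 + 0.64 + 3²·0.74 + 2²·0.61] + 20.54 = 13.42 + 20.54 = 33.96.
Reliability = 33.96 / 38.54 = 0.881.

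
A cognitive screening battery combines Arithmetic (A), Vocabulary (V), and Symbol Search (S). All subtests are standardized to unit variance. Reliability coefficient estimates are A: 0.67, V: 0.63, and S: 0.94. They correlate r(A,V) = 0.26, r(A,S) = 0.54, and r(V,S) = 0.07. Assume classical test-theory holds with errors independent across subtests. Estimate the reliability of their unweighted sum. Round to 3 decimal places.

0.840

Var(A+V+S) = 3 + 2·[0.26 + 0.54 + 0.07] = 3 + 1.74 = 4.74.
With uncorrelated errors the cross-covariances are all true-score covariance, so they carry over unchanged; only the diagonal terms shrink to ρᵢσᵢ².
True-score variance = [0.67 + 0.63 + 0.94] + 1.74 = 2.24 + 1.74 = 3.98.
Reliability = 3.98 / 4.74 = 0.840.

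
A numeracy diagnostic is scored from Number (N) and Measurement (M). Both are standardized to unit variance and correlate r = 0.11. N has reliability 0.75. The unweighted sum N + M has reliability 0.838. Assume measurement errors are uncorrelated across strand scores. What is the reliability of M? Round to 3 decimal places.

Var(N+M) = 2 + 2·0.11 = 2.220.
True-score variance = ρ_N + ρ_M + 2·0.11, so 0.838 = (0.75 + ρ_M + 0.22) / 2.220.
ρ_M = 0.838·2.220 − 0.75 − 0.22 = 0.890.

0.890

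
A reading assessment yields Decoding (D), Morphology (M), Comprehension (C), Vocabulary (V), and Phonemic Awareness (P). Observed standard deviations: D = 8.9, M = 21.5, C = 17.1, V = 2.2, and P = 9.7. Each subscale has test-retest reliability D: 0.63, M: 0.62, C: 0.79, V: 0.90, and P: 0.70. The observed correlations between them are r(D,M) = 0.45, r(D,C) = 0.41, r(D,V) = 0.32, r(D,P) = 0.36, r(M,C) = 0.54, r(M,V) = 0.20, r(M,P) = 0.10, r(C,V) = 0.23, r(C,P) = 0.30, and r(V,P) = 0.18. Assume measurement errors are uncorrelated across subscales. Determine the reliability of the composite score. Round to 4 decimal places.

Var(D+M+C+V+P) = 8.9² + 21.5² + 17.1² + 2.2² + 9.7² + 2·[8.9·21.5·0.45 + 8.9·17.1·0.41 + 8.9·2.2·0.32 + 8.9·9.7·0.36 + 21.5·17.1·0.54 + 21.5·2.2·0.20 + 21.5·9.7·0.10 + 17.1·2.2·0.23 + 17.1·9.7·0.30 + 2.2·9.7·0.18] = 932.8 + 953.901 = 1886.7.
With uncorrelated errors the cross-covariances are all true-score covariance, so they carry over unchanged; only the diagonal terms shrink to ρᵢσᵢ².
True-score variance = [8.9²·0.63 + 21.5²·0.62 + 17.1²·0.79 + 2.2²·0.90 + 9.7²·0.70] + 953.901 = 637.72 + 953.901 = 1591.62.
Reliability = 1591.62 / 1886.7 = 0.8436.

0.8436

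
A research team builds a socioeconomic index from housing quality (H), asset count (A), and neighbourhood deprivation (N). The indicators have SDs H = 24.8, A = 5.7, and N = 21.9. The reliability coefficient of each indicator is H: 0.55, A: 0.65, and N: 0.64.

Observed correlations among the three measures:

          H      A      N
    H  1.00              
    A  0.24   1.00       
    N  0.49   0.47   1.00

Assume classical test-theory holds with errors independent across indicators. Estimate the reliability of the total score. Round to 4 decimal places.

Var(H+A+N) = 24.8² + 5.7² + 21.9² + 2·[24.8·5.7·0.24 + 24.8·21.9·0.49 + 5.7·21.9·0.47] = 1127.14 + 717.451 = 1844.59.
With uncorrelated errors the cross-covariances are all true-score covariance, so they carry over unchanged; only the diagonal terms shrink to ρᵢσᵢ².
True-score variance = [24.8²·0.55 + 5.7²·0.65 + 21.9²·0.64] + 717.451 = 666.341 + 717.451 = 1383.79.
Reliability = 1383.79 / 1844.59 = 0.7502.

0.7502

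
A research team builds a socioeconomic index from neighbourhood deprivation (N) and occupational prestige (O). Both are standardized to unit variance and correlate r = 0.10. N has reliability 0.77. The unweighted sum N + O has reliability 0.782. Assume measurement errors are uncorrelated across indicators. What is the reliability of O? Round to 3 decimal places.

Var(N+O) = 2 + 2·0.10 = 2.200.
True-score variance = ρ_N + ρ_O + 2·0.10, so 0.782 = (0.77 + ρ_O + 0.20) / 2.200.
ρ_O = 0.782·2.200 − 0.77 − 0.20 = 0.750.

0.750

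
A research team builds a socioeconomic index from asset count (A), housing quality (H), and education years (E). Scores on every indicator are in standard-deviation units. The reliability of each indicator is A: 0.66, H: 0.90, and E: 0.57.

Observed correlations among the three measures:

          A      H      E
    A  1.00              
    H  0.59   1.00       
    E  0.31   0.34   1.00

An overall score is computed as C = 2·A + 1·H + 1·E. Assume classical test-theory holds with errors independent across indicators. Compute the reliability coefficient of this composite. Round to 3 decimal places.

Var(C) = 2² + 1 + 1 + 2·[2·0.59 + 2·0.31 + 0.34] = 6 + 4.28 = 10.28.
Because errors are independent across components, Cov(Tᵢ,Tⱼ) = Cov(Xᵢ,Xⱼ); the off-diagonal part of the true-score variance is the same as above.
True-score variance = [2²·0.66 + 0.90 + 0.57] + 4.28 = 4.11 + 4.28 = 8.39.
Reliability = 8.39 / 10.28 = 0.816.

0.816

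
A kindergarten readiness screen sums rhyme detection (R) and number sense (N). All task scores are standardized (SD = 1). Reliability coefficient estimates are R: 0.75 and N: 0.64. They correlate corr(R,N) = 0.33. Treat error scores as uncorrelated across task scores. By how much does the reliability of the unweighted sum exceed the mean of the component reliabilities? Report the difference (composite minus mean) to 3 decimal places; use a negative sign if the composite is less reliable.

0.076

Var(sum) = 2 + 0.66 = 2.66; true-score variance = 1.39 + 0.66 = 2.05; composite reliability = 0.7707.
Mean component reliability = 0.6950.
Difference = 0.7707 − 0.6950 = 0.076.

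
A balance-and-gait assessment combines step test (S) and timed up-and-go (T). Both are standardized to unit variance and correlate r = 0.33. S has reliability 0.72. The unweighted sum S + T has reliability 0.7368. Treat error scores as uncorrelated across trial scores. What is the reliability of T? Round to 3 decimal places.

0.580

Var(S+T) = 2 + 2·0.33 = 2.660.
True-score variance = ρ_S + ρ_T + 2·0.33, so 0.7368 = (0.72 + ρ_T + 0.66) / 2.660.
ρ_T = 0.7368·2.660 − 0.72 − 0.66 = 0.580.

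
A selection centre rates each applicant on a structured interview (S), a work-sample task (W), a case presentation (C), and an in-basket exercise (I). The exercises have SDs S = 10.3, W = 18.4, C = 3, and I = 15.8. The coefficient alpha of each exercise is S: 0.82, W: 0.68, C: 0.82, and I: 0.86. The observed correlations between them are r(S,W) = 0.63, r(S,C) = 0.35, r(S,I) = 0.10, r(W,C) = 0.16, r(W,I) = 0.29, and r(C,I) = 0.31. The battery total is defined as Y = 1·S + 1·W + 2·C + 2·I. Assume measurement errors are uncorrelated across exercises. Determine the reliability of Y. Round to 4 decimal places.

0.8818

Var(Y) = 10.3² + 18.4² + 2²·3² + 2²·15.8² + 2·[10.3·18.4·0.63 + 2·10.3·3·0.35 + 2·10.3·15.8·0.10 + 2·18.4·3·0.16 + 2·18.4·15.8·0.29 + 4·3·15.8·0.31] = 1479.21 + 837.266 = 2316.48.
Under uncorrelated errors the observed covariances equal the true-score covariances, so only the own-variance terms attenuate.
True-score variance = [10.3²·0.82 + 18.4²·0.68 + 2²·3²·0.82 + 2²·15.8²·0.86] + 837.266 = 1205.5 + 837.266 = 2042.76.
Reliability = 2042.76 / 2316.48 = 0.8818.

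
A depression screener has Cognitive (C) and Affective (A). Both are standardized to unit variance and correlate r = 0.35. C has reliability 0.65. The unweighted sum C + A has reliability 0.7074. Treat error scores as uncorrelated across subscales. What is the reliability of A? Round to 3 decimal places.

0.560

Var(C+A) = 2 + 2·0.35 = 2.700.
True-score variance = ρ_C + ρ_A + 2·0.35, so 0.7074 = (0.65 + ρ_A + 0.70) / 2.700.
ρ_A = 0.7074·2.700 − 0.65 − 0.70 = 0.560.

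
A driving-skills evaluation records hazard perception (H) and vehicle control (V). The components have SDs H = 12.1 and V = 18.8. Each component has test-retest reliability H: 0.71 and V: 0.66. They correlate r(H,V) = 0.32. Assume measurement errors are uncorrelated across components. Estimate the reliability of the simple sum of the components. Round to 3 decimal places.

Var(H+V) = 12.1² + 18.8² + 2·[12.1·18.8·0.32] = 499.85 + 145.587 = 645.437.
Under uncorrelated errors the observed covariances equal the true-score covariances, so only the own-variance terms attenuate.
True-score variance = [12.1²·0.71 + 18.8²·0.66] + 145.587 = 337.222 + 145.587 = 482.809.
Reliability = 482.809 / 645.437 = 0.748.

0.748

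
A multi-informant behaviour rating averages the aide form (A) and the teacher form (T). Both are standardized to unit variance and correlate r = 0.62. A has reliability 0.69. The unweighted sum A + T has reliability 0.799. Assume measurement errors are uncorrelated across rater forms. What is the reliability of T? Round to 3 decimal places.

0.659

Var(A+T) = 2 + 2·0.62 = 3.240.
True-score variance = ρ_A + ρ_T + 2·0.62, so 0.799 = (0.69 + ρ_T + 1.24) / 3.240.
ρ_T = 0.799·3.240 − 0.69 − 1.24 = 0.659.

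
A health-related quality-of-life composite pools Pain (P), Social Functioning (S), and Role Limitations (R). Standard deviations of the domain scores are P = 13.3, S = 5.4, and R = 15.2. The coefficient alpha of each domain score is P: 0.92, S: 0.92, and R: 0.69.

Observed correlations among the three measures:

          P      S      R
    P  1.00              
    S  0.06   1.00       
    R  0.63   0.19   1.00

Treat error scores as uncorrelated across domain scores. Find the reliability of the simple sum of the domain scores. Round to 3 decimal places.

0.880

Var(P+S+R) = 13.3² + 5.4² + 15.2² + 2·[13.3·5.4·0.06 + 13.3·15.2·0.63 + 5.4·15.2·0.19] = 437.09 + 294.53 = 731.62.
With uncorrelated errors the cross-covariances are all true-score covariance, so they carry over unchanged; only the diagonal terms shrink to ρᵢσᵢ².
True-score variance = [13.3²·0.92 + 5.4²·0.92 + 15.2²·0.69] + 294.53 = 348.984 + 294.53 = 643.514.
Reliability = 643.514 / 731.62 = 0.880.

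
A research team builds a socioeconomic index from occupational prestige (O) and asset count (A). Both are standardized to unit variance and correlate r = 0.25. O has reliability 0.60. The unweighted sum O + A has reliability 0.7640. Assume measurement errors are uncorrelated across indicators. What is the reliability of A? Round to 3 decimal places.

Var(O+A) = 2 + 2·0.25 = 2.500.
True-score variance = ρ_O + ρ_A + 2·0.25, so 0.7640 = (0.60 + ρ_A + 0.50) / 2.500.
ρ_A = 0.7640·2.500 − 0.60 − 0.50 = 0.810.

0.810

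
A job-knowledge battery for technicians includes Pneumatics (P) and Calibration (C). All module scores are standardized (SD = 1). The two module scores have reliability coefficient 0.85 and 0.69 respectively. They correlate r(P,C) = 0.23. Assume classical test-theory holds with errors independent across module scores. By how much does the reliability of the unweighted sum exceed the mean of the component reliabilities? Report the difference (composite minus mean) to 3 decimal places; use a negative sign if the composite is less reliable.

0.043

Var(sum) = 2 + 0.46 = 2.46; true-score variance = 1.54 + 0.46 = 2; composite reliability = 0.8130.
Mean component reliability = 0.7700.
Difference = 0.8130 − 0.7700 = 0.043.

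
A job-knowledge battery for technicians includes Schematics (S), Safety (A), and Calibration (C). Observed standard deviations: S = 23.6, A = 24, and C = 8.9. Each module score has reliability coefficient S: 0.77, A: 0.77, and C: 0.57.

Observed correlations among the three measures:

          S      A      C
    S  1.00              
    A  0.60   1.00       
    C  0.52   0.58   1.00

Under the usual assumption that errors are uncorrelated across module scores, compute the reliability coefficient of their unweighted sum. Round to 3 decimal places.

Var(S+A+C) = 23.6² + 24² + 8.9² + 2·[23.6·24·0.60 + 23.6·8.9·0.52 + 24·8.9·0.58] = 1212.17 + 1145.9 = 2358.07.
Under uncorrelated errors the observed covariances equal the true-score covariances, so only the own-variance terms attenuate.
True-score variance = [23.6²·0.77 + 24²·0.77 + 8.9²·0.57] + 1145.9 = 917.529 + 1145.9 = 2063.43.
Reliability = 2063.43 / 2358.07 = 0.875.

0.875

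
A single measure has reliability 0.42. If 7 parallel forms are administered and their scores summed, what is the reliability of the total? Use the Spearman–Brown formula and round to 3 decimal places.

ρ_k = kρ / (1 + (k−1)ρ) = 7·0.42 / (1 + 6·0.42) = 2.940 / 3.520 = 0.835.

0.835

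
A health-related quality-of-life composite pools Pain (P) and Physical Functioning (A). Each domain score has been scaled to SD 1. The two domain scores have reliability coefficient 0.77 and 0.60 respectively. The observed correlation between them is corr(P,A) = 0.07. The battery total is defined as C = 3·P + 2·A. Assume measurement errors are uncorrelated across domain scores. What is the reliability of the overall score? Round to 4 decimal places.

Var(C) = 3² + 2² + 2·[6·0.07] = 13 + 0.84 = 13.84.
With uncorrelated errors the cross-covariances are all true-score covariance, so they carry over unchanged; only the diagonal terms shrink to ρᵢσᵢ².
True-score variance = [3²·0.77 + 2²·0.60] + 0.84 = 9.33 + 0.84 = 10.17.
Reliability = 10.17 / 13.84 = 0.7348.

0.7348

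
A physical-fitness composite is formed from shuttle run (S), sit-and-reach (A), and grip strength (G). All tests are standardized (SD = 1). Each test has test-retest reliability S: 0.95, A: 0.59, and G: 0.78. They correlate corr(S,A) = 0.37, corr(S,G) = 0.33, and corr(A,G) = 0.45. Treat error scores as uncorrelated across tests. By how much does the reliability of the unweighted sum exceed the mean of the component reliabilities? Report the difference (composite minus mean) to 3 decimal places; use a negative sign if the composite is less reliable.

Var(sum) = 3 + 2.3 = 5.3; true-score variance = 2.32 + 2.3 = 4.62; composite reliability = 0.8717.
Mean component reliability = 0.7733.
Difference = 0.8717 − 0.7733 = 0.098.

0.098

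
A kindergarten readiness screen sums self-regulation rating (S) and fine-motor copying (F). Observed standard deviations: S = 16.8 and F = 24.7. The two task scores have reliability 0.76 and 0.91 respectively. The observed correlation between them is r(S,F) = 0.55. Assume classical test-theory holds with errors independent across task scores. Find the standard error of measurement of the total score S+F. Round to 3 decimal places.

Var(total) = 892.33 + 456.456 = 1348.79.
True-score variance = 769.684 + 456.456 = 1226.14, so reliability = 0.9091.
Error variance = 1348.79 − 1226.14 = 122.646; SEM = √122.646 = 11.075.

11.075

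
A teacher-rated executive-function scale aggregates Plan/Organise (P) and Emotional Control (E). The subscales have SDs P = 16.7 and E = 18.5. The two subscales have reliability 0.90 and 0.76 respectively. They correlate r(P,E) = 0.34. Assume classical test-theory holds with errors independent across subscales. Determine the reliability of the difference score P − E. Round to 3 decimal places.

0.732

Var(P−E) = 16.7² + 18.5² − 2·16.7·18.5·0.34 = 621.14 − 210.086 = 411.054.
With uncorrelated errors the cross-covariances are all true-score covariance, so they carry over unchanged; only the diagonal terms shrink to ρᵢσᵢ².
True-score variance = [16.7²·0.90 + 18.5²·0.76] − 210.086 = 511.111 − 210.086 = 301.025.
Reliability = 301.025 / 411.054 = 0.732.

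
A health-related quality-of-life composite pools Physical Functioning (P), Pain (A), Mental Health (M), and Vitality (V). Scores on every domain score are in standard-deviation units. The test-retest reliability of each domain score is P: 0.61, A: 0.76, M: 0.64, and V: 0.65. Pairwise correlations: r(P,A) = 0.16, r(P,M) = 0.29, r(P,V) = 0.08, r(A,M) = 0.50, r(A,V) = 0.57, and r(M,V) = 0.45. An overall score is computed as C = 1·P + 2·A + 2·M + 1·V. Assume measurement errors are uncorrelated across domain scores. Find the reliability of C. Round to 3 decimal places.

Var(C) = 1 + 2² + 2² + 1 + 2·[2·0.16 + 2·0.29 + 0.08 + 4·0.50 + 2·0.57 + 2·0.45] = 10 + 10.04 = 20.04.
Because errors are independent across components, Cov(Tᵢ,Tⱼ) = Cov(Xᵢ,Xⱼ); the off-diagonal part of the true-score variance is the same as above.
True-score variance = [0.61 + 2²·0.76 + 2²·0.64 + 0.65] + 10.04 = 6.86 + 10.04 = 16.9.
Reliability = 16.9 / 20.04 = 0.843.

0.843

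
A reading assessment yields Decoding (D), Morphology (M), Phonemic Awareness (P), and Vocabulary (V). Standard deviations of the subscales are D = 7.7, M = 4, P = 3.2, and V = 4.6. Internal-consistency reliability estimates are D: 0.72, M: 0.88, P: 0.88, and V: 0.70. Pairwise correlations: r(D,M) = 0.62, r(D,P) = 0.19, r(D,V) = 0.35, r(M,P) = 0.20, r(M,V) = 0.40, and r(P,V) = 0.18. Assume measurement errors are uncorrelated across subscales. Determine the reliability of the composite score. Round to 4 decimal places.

Var(D+M+P+V) = 7.7² + 4² + 3.2² + 4.6² + 2·[7.7·4·0.62 + 7.7·3.2·0.19 + 7.7·4.6·0.35 + 4·3.2·0.20 + 4·4.6·0.40 + 3.2·4.6·0.18] = 106.69 + 97.4884 = 204.178.
With uncorrelated errors the cross-covariances are all true-score covariance, so they carry over unchanged; only the diagonal terms shrink to ρᵢσᵢ².
True-score variance = [7.7²·0.72 + 4²·0.88 + 3.2²·0.88 + 4.6²·0.70] + 97.4884 = 80.592 + 97.4884 = 178.08.
Reliability = 178.08 / 204.178 = 0.8722.

0.8722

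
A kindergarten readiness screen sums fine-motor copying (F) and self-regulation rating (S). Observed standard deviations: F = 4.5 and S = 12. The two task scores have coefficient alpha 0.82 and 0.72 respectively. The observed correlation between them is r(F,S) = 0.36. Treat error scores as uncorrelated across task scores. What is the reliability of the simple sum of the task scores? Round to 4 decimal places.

0.7836

Var(F+S) = 4.5² + 12² + 2·[4.5·12·0.36] = 164.25 + 38.88 = 203.13.
With uncorrelated errors the cross-covariances are all true-score covariance, so they carry over unchanged; only the diagonal terms shrink to ρᵢσᵢ².
True-score variance = [4.5²·0.82 + 12²·0.72] + 38.88 = 120.285 + 38.88 = 159.165.
Reliability = 159.165 / 203.13 = 0.7836.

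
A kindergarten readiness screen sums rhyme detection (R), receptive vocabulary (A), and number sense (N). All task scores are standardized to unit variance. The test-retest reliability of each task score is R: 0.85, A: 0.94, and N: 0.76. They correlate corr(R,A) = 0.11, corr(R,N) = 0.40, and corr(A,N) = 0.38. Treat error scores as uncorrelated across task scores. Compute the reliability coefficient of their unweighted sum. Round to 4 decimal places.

0.9059

Var(R+A+N) = 3 + 2·[0.11 + 0.40 + 0.38] = 3 + 1.78 = 4.78.
Under uncorrelated errors the observed covariances equal the true-score covariances, so only the own-variance terms attenuate.
True-score variance = [0.85 + 0.94 + 0.76] + 1.78 = 2.55 + 1.78 = 4.33.
Reliability = 4.33 / 4.78 = 0.9059.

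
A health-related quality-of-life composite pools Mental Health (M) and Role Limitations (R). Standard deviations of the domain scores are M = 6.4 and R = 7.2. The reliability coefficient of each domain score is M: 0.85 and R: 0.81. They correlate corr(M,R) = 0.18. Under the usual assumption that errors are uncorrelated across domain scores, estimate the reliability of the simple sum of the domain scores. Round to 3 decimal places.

Var(M+R) = 6.4² + 7.2² + 2·[6.4·7.2·0.18] = 92.8 + 16.5888 = 109.389.
Under uncorrelated errors the observed covariances equal the true-score covariances, so only the own-variance terms attenuate.
True-score variance = [6.4²·0.85 + 7.2²·0.81] + 16.5888 = 76.8064 + 16.5888 = 93.3952.
Reliability = 93.3952 / 109.389 = 0.854.

0.854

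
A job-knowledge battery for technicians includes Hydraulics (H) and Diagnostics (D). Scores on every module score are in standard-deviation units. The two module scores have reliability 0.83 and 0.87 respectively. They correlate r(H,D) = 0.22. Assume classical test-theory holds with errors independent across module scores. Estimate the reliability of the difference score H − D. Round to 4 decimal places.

0.8077

Var(H−D) = 1 + 1 − 2·0.22 = 2 − 0.44 = 1.56.
Because errors are independent across components, Cov(Tᵢ,Tⱼ) = Cov(Xᵢ,Xⱼ); the off-diagonal part of the true-score variance is the same as above.
True-score variance = [0.83 + 0.87] − 0.44 = 1.7 − 0.44 = 1.26.
Reliability = 1.26 / 1.56 = 0.8077.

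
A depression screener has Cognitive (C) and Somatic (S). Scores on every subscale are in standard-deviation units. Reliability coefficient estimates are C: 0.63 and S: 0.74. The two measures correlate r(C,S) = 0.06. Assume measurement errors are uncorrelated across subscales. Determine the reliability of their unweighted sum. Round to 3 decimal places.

Var(C+S) = 2 + 2·[0.06] = 2 + 0.12 = 2.12.
With uncorrelated errors the cross-covariances are all true-score covariance, so they carry over unchanged; only the diagonal terms shrink to ρᵢσᵢ².
True-score variance = [0.63 + 0.74] + 0.12 = 1.37 + 0.12 = 1.49.
Reliability = 1.49 / 2.12 = 0.703.

0.703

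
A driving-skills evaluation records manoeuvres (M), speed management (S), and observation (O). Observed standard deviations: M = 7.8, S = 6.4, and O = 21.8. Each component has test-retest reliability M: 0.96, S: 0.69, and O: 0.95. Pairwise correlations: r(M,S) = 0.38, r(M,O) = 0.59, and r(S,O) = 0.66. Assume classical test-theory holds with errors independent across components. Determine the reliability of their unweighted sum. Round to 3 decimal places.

Var(M+S+O) = 7.8² + 6.4² + 21.8² + 2·[7.8·6.4·0.38 + 7.8·21.8·0.59 + 6.4·21.8·0.66] = 577.04 + 422.753 = 999.793.
With uncorrelated errors the cross-covariances are all true-score covariance, so they carry over unchanged; only the diagonal terms shrink to ρᵢσᵢ².
True-score variance = [7.8²·0.96 + 6.4²·0.69 + 21.8²·0.95] + 422.753 = 538.147 + 422.753 = 960.9.
Reliability = 960.9 / 999.793 = 0.961.

0.961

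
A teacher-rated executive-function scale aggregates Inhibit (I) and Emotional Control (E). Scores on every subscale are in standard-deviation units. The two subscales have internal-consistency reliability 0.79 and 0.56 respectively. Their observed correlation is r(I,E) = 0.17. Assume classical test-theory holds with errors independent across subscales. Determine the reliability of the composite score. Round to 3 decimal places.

Var(I+E) = 2 + 2·[0.17] = 2 + 0.34 = 2.34.
Because errors are independent across components, Cov(Tᵢ,Tⱼ) = Cov(Xᵢ,Xⱼ); the off-diagonal part of the true-score variance is the same as above.
True-score variance = [0.79 + 0.56] + 0.34 = 1.35 + 0.34 = 1.69.
Reliability = 1.69 / 2.34 = 0.722.

0.722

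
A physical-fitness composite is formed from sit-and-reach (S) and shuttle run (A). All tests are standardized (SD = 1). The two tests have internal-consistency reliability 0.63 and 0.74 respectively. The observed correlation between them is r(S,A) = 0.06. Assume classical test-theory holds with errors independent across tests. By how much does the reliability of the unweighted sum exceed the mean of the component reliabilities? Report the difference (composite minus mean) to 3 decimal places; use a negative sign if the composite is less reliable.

0.018

Var(sum) = 2 + 0.12 = 2.12; true-score variance = 1.37 + 0.12 = 1.49; composite reliability = 0.7028.
Mean component reliability = 0.6850.
Difference = 0.7028 − 0.6850 = 0.018.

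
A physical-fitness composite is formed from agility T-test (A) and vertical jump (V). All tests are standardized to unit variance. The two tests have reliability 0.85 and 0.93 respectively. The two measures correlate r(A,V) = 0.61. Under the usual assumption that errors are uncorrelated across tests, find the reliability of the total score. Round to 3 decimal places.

0.932

Var(A+V) = 2 + 2·[0.61] = 2 + 1.22 = 3.22.
Under uncorrelated errors the observed covariances equal the true-score covariances, so only the own-variance terms attenuate.
True-score variance = [0.85 + 0.93] + 1.22 = 1.78 + 1.22 = 3.
Reliability = 3 / 3.22 = 0.932.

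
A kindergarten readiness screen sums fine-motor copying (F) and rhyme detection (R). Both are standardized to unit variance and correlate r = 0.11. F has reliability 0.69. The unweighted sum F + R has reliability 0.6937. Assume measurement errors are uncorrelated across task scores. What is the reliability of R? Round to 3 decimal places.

0.630

Var(F+R) = 2 + 2·0.11 = 2.220.
True-score variance = ρ_F + ρ_R + 2·0.11, so 0.6937 = (0.69 + ρ_R + 0.22) / 2.220.
ρ_R = 0.6937·2.220 − 0.69 − 0.22 = 0.630.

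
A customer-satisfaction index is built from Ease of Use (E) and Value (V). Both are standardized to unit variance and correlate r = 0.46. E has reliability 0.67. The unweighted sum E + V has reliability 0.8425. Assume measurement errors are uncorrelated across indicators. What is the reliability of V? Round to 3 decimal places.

0.870

Var(E+V) = 2 + 2·0.46 = 2.920.
True-score variance = ρ_E + ρ_V + 2·0.46, so 0.8425 = (0.67 + ρ_V + 0.92) / 2.920.
ρ_V = 0.8425·2.920 − 0.67 − 0.92 = 0.870.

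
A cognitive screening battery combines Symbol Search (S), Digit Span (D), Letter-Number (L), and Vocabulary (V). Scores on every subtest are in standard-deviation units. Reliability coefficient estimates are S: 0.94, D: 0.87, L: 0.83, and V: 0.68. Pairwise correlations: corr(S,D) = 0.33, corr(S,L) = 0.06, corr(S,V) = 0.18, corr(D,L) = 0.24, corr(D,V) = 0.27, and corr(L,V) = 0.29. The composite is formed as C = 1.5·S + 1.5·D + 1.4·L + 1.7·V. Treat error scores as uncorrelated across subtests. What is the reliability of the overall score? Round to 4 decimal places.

0.8931

Var(C) = 1.5² + 1.5² + 1.4² + 1.7² + 2·[2.25·0.33 + 2.1·0.06 + 2.55·0.18 + 2.1·0.24 + 2.55·0.27 + 2.38·0.29] = 9.35 + 6.4204 = 15.7704.
Under uncorrelated errors the observed covariances equal the true-score covariances, so only the own-variance terms attenuate.
True-score variance = [1.5²·0.94 + 1.5²·0.87 + 1.4²·0.83 + 1.7²·0.68] + 6.4204 = 7.6645 + 6.4204 = 14.0849.
Reliability = 14.0849 / 15.7704 = 0.8931.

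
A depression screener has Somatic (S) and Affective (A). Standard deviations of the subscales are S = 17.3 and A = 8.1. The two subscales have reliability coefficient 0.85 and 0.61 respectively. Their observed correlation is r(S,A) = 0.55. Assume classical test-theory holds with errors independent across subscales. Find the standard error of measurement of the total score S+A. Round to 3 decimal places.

8.395

Var(total) = 364.9 + 154.143 = 519.043.
True-score variance = 294.419 + 154.143 = 448.562, so reliability = 0.8642.
Error variance = 519.043 − 448.562 = 70.4814; SEM = √70.4814 = 8.395.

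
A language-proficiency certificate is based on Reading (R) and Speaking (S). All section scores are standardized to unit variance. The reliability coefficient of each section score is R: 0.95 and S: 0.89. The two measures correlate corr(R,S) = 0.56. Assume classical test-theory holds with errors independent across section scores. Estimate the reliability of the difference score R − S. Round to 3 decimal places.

Var(R−S) = 1 + 1 − 2·0.56 = 2 − 1.12 = 0.88.
Because errors are independent across components, Cov(Tᵢ,Tⱼ) = Cov(Xᵢ,Xⱼ); the off-diagonal part of the true-score variance is the same as above.
True-score variance = [0.95 + 0.89] − 1.12 = 1.84 − 1.12 = 0.72.
Reliability = 0.72 / 0.88 = 0.818.

0.818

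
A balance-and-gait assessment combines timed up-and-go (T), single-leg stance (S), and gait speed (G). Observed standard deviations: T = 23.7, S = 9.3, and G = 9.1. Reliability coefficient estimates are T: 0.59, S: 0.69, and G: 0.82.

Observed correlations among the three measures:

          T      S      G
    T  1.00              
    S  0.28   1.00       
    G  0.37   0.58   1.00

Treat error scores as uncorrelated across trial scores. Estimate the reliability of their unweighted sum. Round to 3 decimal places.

Var(T+S+G) = 23.7² + 9.3² + 9.1² + 2·[23.7·9.3·0.28 + 23.7·9.1·0.37 + 9.3·9.1·0.58] = 730.99 + 381.196 = 1112.19.
Under uncorrelated errors the observed covariances equal the true-score covariances, so only the own-variance terms attenuate.
True-score variance = [23.7²·0.59 + 9.3²·0.69 + 9.1²·0.82] + 381.196 = 458.979 + 381.196 = 840.176.
Reliability = 840.176 / 1112.19 = 0.755.

0.755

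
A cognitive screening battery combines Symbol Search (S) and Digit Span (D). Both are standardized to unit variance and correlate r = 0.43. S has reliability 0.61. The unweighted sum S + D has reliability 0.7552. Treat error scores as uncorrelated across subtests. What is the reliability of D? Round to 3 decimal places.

Var(S+D) = 2 + 2·0.43 = 2.860.
True-score variance = ρ_S + ρ_D + 2·0.43, so 0.7552 = (0.61 + ρ_D + 0.86) / 2.860.
ρ_D = 0.7552·2.860 − 0.61 − 0.86 = 0.690.

0.690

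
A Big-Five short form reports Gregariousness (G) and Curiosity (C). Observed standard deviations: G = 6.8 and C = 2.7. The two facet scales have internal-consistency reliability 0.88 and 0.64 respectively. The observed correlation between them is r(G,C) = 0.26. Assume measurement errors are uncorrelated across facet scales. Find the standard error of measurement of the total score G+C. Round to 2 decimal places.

Var(total) = 53.53 + 9.5472 = 63.0772.
True-score variance = 45.3568 + 9.5472 = 54.904, so reliability = 0.8704.
Error variance = 63.0772 − 54.904 = 8.1732; SEM = √8.1732 = 2.86.

2.86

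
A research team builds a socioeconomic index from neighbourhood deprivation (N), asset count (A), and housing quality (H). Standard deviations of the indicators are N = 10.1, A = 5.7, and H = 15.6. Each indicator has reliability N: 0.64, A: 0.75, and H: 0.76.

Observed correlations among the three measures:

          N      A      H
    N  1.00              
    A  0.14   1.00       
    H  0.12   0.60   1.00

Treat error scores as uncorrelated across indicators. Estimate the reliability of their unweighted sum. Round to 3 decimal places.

Var(N+A+H) = 10.1² + 5.7² + 15.6² + 2·[10.1·5.7·0.14 + 10.1·15.6·0.12 + 5.7·15.6·0.60] = 377.86 + 160.638 = 538.498.
Under uncorrelated errors the observed covariances equal the true-score covariances, so only the own-variance terms attenuate.
True-score variance = [10.1²·0.64 + 5.7²·0.75 + 15.6²·0.76] + 160.638 = 274.608 + 160.638 = 435.245.
Reliability = 435.245 / 538.498 = 0.808.

0.808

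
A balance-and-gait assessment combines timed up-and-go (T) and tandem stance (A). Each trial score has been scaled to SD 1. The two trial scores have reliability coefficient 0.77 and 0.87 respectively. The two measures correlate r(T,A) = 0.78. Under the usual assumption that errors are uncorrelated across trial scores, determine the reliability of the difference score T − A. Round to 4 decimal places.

0.1818

Var(T−A) = 1 + 1 − 2·0.78 = 2 − 1.56 = 0.44.
Under uncorrelated errors the observed covariances equal the true-score covariances, so only the own-variance terms attenuate.
True-score variance = [0.77 + 0.87] − 1.56 = 1.64 − 1.56 = 0.08.
Reliability = 0.08 / 0.44 = 0.1818.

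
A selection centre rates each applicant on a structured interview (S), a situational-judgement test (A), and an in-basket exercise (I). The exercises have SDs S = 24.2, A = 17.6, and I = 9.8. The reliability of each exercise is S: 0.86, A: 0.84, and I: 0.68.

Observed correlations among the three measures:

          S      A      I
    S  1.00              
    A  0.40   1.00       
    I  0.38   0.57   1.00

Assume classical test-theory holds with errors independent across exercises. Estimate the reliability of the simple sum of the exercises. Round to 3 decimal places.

Var(S+A+I) = 24.2² + 17.6² + 9.8² + 2·[24.2·17.6·0.40 + 24.2·9.8·0.38 + 17.6·9.8·0.57] = 991.44 + 717.605 = 1709.04.
With uncorrelated errors the cross-covariances are all true-score covariance, so they carry over unchanged; only the diagonal terms shrink to ρᵢσᵢ².
True-score variance = [24.2²·0.86 + 17.6²·0.84 + 9.8²·0.68] + 717.605 = 829.156 + 717.605 = 1546.76.
Reliability = 1546.76 / 1709.04 = 0.905.

0.905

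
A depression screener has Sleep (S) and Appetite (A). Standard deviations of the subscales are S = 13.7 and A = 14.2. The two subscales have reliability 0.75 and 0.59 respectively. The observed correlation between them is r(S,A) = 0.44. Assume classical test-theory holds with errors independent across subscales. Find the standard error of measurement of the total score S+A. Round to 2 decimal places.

Var(total) = 389.33 + 171.195 = 560.525.
True-score variance = 259.735 + 171.195 = 430.93, so reliability = 0.7688.
Error variance = 560.525 − 430.93 = 129.595; SEM = √129.595 = 11.38.

11.38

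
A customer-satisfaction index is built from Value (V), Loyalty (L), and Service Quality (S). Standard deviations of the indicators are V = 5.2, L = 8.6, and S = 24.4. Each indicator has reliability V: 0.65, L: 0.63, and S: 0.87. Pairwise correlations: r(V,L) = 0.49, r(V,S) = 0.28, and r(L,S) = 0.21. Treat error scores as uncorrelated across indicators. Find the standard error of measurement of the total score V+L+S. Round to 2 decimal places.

Var(total) = 696.36 + 203.011 = 899.371.
True-score variance = 582.134 + 203.011 = 785.145, so reliability = 0.8730.
Error variance = 899.371 − 785.145 = 114.226; SEM = √114.226 = 10.69.

10.69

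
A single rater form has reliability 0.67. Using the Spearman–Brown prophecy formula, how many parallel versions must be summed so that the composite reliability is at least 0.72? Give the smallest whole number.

2

k ≥ ρ*(1−ρ₁)/(ρ₁(1−ρ*)) = 0.72·0.33 / (0.67·0.28) = 1.267.
Smallest integer k = 2.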